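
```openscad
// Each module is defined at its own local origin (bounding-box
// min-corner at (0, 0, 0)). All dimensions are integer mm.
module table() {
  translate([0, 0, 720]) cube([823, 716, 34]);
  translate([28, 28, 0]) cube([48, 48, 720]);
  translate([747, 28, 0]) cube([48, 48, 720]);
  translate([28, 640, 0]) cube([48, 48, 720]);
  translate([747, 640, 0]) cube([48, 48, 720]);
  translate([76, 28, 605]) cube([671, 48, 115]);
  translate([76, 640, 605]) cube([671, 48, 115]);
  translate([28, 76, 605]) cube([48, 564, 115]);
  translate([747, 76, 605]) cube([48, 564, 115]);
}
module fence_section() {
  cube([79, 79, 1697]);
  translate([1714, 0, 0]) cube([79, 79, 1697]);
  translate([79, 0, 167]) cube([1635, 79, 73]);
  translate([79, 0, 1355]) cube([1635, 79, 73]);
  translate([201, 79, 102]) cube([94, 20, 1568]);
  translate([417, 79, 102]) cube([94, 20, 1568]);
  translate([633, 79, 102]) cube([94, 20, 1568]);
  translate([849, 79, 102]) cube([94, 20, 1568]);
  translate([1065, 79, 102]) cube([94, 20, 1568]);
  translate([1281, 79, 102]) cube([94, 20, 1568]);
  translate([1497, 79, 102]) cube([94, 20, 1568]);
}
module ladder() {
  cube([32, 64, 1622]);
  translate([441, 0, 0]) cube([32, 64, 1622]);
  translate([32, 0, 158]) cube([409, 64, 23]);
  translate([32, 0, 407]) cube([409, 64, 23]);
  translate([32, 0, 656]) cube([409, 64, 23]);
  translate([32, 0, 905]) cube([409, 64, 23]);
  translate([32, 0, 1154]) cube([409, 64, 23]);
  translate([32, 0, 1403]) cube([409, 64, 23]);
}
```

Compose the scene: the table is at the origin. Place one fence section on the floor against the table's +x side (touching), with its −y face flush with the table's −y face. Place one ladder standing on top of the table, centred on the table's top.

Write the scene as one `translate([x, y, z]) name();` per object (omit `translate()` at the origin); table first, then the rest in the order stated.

table();
translate([823, 0, 0]) fence_section();
translate([175, 326, 754]) ladder();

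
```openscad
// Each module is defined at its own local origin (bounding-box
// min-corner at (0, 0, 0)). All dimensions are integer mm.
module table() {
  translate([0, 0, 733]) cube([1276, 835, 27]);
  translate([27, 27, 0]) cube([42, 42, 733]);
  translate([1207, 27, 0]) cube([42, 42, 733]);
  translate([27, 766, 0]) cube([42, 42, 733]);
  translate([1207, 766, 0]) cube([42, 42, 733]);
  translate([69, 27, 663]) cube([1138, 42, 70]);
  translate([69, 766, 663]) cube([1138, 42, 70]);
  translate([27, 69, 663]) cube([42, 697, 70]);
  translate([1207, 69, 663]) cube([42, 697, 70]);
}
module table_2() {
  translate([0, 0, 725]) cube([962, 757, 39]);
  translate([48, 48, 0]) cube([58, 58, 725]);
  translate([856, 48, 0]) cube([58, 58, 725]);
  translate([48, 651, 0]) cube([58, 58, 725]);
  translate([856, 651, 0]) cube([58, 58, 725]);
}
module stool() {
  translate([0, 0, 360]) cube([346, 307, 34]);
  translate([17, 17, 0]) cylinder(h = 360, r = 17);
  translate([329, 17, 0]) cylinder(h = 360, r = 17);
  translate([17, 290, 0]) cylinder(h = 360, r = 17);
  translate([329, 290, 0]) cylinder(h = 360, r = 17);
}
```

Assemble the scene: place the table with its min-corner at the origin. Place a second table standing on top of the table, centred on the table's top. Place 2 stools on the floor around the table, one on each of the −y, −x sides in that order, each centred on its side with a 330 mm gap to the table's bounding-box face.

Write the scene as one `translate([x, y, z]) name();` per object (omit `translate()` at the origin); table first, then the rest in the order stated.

table();
translate([157, 39, 760]) table_2();
translate([465, -637, 0]) stool();
translate([-676, 264, 0]) stool();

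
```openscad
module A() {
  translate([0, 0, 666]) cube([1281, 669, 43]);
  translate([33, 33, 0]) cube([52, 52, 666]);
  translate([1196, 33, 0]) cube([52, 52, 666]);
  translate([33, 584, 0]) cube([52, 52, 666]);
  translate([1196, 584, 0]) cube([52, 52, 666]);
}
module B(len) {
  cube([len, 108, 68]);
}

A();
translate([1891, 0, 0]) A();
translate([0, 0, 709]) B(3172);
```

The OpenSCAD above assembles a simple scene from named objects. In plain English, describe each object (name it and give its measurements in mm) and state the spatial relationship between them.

A is a table: top 1281 mm (x) × 669 mm (y), 43 mm thick, upper face at z = 709 mm, on four 52×52 mm square legs, each inset 33 mm from the nearest pair of top edges, running from z = 0 to the bottom of the top.

B is a rectangular beam 3172 mm long (x), 108 mm deep (y), 68 mm thick (z).

The beam spans the tops of two tables placed 610 mm apart, resting at z = 709 mm.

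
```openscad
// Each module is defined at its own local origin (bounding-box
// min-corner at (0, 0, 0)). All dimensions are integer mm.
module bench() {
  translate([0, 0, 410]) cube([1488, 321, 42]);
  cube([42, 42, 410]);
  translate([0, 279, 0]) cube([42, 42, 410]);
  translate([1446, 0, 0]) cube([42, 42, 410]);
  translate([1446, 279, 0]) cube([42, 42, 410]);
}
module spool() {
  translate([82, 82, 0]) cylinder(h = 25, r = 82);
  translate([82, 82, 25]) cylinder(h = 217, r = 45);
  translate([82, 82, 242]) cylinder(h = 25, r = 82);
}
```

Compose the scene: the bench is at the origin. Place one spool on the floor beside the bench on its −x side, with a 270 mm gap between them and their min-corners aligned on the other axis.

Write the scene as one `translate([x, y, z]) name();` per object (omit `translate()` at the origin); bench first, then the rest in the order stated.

bench();
translate([-434, 0, 0]) spool();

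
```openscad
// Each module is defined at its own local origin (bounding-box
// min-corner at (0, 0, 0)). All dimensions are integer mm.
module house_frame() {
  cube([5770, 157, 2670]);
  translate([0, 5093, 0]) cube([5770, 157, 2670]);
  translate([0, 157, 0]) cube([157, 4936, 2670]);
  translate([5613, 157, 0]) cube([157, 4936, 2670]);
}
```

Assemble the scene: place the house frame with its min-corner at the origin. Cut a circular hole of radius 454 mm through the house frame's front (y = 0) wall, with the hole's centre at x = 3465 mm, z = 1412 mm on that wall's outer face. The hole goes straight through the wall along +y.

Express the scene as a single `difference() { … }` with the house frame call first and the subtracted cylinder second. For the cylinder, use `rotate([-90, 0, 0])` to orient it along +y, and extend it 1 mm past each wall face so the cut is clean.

difference() {
  house_frame();
  translate([3465, -1, 1412]) rotate([-90, 0, 0]) cylinder(h = 159, r = 454);
}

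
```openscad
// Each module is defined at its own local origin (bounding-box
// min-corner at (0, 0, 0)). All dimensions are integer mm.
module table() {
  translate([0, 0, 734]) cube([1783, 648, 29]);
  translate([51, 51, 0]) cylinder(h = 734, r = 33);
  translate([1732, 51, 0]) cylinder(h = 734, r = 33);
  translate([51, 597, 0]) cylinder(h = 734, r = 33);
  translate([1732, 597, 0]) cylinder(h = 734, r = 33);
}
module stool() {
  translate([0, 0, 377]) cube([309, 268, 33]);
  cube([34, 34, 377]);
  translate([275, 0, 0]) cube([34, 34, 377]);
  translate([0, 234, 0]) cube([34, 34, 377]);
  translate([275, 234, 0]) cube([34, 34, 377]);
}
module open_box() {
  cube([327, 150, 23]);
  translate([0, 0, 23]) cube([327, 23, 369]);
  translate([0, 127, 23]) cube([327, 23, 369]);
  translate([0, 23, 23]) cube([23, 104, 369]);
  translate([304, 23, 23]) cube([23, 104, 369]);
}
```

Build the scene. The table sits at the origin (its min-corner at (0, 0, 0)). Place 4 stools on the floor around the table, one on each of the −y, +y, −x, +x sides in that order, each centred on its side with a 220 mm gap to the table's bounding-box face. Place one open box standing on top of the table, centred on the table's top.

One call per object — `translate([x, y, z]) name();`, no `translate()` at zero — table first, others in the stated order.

table();
translate([737, -488, 0]) stool();
translate([737, 868, 0]) stool();
translate([-529, 190, 0]) stool();
translate([2003, 190, 0]) stool();
translate([728, 249, 763]) open_box();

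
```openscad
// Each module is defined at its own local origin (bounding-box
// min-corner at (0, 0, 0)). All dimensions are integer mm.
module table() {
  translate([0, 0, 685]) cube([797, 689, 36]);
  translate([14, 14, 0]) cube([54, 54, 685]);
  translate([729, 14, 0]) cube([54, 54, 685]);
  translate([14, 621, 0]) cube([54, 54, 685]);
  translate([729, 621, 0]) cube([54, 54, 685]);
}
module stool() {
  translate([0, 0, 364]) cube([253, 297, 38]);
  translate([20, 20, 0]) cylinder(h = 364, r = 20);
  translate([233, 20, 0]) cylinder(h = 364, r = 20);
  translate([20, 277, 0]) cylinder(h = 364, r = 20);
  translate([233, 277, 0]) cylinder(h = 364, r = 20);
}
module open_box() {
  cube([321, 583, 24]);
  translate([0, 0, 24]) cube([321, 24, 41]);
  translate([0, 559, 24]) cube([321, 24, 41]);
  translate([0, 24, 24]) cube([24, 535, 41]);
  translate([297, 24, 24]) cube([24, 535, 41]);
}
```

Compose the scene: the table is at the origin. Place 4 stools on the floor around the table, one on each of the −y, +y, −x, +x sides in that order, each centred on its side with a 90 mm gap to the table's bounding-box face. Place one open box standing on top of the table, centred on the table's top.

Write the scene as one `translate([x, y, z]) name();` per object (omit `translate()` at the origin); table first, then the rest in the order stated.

table();
translate([272, -387, 0]) stool();
translate([272, 779, 0]) stool();
translate([-343, 196, 0]) stool();
translate([887, 196, 0]) stool();
translate([238, 53, 721]) open_box();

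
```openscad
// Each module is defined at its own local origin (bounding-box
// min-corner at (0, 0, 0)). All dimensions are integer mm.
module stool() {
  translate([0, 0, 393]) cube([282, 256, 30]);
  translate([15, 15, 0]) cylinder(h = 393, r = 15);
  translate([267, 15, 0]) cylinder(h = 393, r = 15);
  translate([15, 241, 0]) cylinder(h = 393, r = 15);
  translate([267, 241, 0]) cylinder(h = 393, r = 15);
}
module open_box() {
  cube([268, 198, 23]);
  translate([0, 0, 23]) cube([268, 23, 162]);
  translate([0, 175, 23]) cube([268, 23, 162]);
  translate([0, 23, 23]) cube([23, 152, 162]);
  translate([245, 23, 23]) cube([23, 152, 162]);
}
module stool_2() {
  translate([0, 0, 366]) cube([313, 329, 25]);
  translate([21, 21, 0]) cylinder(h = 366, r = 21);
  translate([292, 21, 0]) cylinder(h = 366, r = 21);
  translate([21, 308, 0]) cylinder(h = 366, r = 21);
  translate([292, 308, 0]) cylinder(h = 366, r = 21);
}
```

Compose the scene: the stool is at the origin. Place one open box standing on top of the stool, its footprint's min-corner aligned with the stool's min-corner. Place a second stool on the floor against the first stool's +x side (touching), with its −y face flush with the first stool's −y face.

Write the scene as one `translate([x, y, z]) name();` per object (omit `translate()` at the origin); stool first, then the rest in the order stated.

stool();
translate([0, 0, 423]) open_box();
translate([282, 0, 0]) stool_2();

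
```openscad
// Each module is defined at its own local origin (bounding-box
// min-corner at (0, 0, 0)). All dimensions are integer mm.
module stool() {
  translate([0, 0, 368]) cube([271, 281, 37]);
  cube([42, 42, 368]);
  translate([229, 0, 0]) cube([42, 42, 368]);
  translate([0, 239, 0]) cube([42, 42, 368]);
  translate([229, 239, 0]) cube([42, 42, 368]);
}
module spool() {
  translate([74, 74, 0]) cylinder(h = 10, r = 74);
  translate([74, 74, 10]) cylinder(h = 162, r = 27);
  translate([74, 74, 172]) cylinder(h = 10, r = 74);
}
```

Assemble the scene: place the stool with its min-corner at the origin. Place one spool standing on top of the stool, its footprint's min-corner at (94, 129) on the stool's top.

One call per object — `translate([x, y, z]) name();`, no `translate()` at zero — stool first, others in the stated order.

stool();
translate([94, 129, 405]) spool();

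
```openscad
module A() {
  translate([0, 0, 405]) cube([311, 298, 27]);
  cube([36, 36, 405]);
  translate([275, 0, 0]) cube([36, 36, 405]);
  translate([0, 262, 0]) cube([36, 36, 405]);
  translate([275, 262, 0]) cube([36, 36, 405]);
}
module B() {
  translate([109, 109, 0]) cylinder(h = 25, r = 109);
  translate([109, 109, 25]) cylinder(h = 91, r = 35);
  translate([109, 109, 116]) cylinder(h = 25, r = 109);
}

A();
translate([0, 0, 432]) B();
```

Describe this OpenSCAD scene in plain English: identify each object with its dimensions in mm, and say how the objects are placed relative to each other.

A is a four-legged stool. The seat is 311×298 mm, 27 mm thick, top at z = 432 mm. It stands on four square legs, each 36×36 mm in cross-section, from z = 0 to the seat underside, each flush with a corner of the seat.

B is a spool: two coaxial disc flanges of radius 109 mm and thickness 25 mm, joined by a core cylinder of radius 35 mm and height 91 mm. The lower flange rests on z = 0 and the three cylinders share a vertical axis.

The spool is on top of the stool.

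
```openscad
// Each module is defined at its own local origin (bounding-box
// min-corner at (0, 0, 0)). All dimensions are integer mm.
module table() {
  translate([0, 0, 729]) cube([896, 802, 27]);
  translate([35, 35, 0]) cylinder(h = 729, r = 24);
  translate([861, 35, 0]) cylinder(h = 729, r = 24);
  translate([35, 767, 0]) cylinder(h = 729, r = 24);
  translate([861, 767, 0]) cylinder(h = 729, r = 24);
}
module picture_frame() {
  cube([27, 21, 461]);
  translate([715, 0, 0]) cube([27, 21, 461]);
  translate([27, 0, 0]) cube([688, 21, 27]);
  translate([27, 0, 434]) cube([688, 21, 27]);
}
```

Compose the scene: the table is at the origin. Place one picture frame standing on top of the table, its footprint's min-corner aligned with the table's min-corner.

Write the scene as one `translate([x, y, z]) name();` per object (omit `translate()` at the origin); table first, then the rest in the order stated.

table();
translate([0, 0, 756]) picture_frame();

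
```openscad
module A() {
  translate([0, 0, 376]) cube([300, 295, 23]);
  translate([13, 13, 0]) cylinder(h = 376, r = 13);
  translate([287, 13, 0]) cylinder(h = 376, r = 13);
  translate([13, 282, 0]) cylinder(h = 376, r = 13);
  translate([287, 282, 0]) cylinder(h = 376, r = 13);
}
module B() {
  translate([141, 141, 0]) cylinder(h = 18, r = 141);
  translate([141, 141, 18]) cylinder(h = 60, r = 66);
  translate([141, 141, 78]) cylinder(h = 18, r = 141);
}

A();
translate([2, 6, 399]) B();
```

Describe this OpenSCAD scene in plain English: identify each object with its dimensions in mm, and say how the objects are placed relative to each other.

A is a four-legged stool. The seat is a 300×295×23 mm slab whose top surface is at z = 399 mm; four round legs, each 26 mm in diameter, run from the floor (z = 0) to the underside of the seat, each leg's axis is inset half a diameter from the nearest pair of seat edges (so the leg's bounding box is flush with the corner).

B is a spool: two coaxial disc flanges of radius 141 mm and thickness 18 mm, joined by a core cylinder of radius 66 mm and height 60 mm. The lower flange rests on z = 0 and the three cylinders share a vertical axis.

The spool is on top of the stool.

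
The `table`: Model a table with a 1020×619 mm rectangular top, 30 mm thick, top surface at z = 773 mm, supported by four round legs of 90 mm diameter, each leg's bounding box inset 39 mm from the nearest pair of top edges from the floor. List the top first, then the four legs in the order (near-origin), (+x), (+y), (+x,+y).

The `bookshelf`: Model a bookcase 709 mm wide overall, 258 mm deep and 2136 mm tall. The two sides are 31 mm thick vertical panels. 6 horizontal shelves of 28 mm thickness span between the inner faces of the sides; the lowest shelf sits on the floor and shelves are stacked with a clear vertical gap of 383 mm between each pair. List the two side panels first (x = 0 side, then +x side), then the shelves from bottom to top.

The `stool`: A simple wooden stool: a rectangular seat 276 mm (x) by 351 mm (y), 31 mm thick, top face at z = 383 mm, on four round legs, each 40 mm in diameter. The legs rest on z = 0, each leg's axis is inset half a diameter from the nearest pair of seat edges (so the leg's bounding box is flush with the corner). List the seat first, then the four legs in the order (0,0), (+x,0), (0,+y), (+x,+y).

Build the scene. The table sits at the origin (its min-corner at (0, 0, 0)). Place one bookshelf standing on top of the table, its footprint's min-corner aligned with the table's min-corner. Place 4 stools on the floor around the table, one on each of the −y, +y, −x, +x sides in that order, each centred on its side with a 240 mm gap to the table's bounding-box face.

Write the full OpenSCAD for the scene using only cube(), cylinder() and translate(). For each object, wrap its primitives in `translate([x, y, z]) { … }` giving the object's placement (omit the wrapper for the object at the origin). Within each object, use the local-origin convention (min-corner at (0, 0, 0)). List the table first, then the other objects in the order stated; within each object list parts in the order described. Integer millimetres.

translate([0, 0, 743]) cube([1020, 619, 30]);
translate([84, 84, 0]) cylinder(h = 743, r = 45);
translate([936, 84, 0]) cylinder(h = 743, r = 45);
translate([84, 535, 0]) cylinder(h = 743, r = 45);
translate([936, 535, 0]) cylinder(h = 743, r = 45);
translate([0, 0, 773]) {
  cube([31, 258, 2136]);
  translate([678, 0, 0]) cube([31, 258, 2136]);
  translate([31, 0, 0]) cube([647, 258, 28]);
  translate([31, 0, 411]) cube([647, 258, 28]);
  translate([31, 0, 822]) cube([647, 258, 28]);
  translate([31, 0, 1233]) cube([647, 258, 28]);
  translate([31, 0, 1644]) cube([647, 258, 28]);
  translate([31, 0, 2055]) cube([647, 258, 28]);
}
translate([372, -591, 0]) {
  translate([0, 0, 352]) cube([276, 351, 31]);
  translate([20, 20, 0]) cylinder(h = 352, r = 20);
  translate([256, 20, 0]) cylinder(h = 352, r = 20);
  translate([20, 331, 0]) cylinder(h = 352, r = 20);
  translate([256, 331, 0]) cylinder(h = 352, r = 20);
}
translate([372, 859, 0]) {
  translate([0, 0, 352]) cube([276, 351, 31]);
  translate([20, 20, 0]) cylinder(h = 352, r = 20);
  translate([256, 20, 0]) cylinder(h = 352, r = 20);
  translate([20, 331, 0]) cylinder(h = 352, r = 20);
  translate([256, 331, 0]) cylinder(h = 352, r = 20);
}
translate([-516, 134, 0]) {
  translate([0, 0, 352]) cube([276, 351, 31]);
  translate([20, 20, 0]) cylinder(h = 352, r = 20);
  translate([256, 20, 0]) cylinder(h = 352, r = 20);
  translate([20, 331, 0]) cylinder(h = 352, r = 20);
  translate([256, 331, 0]) cylinder(h = 352, r = 20);
}
translate([1260, 134, 0]) {
  translate([0, 0, 352]) cube([276, 351, 31]);
  translate([20, 20, 0]) cylinder(h = 352, r = 20);
  translate([256, 20, 0]) cylinder(h = 352, r = 20);
  translate([20, 331, 0]) cylinder(h = 352, r = 20);
  translate([256, 331, 0]) cylinder(h = 352, r = 20);
}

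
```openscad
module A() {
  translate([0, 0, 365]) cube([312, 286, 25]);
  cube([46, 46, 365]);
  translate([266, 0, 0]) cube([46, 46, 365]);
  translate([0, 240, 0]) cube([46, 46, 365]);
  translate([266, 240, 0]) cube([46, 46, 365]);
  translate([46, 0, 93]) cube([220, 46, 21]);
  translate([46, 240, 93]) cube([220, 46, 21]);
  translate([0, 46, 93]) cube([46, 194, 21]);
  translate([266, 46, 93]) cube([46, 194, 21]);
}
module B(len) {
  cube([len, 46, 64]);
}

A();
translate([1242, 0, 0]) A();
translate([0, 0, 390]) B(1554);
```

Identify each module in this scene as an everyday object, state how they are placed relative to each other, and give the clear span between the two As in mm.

A is a stool. B is a beam. A beam spans the tops of two stools. The clear span between the two stools is 930 mm.

Second stool starts at x = 1242; first ends at x = 312; clear span = 1242 − 312 = 930 mm.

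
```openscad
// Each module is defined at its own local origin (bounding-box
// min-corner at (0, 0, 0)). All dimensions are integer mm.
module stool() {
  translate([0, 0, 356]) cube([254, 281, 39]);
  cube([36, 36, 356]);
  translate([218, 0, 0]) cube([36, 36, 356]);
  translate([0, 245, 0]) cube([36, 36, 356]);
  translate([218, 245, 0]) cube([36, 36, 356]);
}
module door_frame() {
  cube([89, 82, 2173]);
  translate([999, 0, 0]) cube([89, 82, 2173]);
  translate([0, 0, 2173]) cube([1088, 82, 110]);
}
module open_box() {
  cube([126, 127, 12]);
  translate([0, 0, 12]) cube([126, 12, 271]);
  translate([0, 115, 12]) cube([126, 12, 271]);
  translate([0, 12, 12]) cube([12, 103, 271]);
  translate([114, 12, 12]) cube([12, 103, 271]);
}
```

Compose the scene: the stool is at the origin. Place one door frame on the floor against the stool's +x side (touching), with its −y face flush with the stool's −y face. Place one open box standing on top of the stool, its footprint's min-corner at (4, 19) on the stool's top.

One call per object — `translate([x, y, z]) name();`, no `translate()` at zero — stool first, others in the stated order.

stool();
translate([254, 0, 0]) door_frame();
translate([4, 19, 395]) open_box();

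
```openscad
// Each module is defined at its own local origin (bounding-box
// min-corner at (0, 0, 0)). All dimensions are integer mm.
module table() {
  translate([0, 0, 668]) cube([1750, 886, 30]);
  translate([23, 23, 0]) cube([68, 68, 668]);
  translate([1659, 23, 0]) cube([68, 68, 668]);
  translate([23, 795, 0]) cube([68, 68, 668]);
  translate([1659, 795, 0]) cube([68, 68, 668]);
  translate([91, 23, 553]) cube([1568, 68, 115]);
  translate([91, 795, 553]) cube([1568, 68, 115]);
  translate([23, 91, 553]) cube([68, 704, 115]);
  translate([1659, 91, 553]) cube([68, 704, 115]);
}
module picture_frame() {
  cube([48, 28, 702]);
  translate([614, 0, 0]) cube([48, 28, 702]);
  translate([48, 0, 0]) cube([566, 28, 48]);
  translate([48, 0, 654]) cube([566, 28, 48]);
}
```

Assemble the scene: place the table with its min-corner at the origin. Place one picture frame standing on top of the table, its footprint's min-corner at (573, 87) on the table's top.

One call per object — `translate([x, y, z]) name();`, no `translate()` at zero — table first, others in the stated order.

table();
translate([573, 87, 698]) picture_frame();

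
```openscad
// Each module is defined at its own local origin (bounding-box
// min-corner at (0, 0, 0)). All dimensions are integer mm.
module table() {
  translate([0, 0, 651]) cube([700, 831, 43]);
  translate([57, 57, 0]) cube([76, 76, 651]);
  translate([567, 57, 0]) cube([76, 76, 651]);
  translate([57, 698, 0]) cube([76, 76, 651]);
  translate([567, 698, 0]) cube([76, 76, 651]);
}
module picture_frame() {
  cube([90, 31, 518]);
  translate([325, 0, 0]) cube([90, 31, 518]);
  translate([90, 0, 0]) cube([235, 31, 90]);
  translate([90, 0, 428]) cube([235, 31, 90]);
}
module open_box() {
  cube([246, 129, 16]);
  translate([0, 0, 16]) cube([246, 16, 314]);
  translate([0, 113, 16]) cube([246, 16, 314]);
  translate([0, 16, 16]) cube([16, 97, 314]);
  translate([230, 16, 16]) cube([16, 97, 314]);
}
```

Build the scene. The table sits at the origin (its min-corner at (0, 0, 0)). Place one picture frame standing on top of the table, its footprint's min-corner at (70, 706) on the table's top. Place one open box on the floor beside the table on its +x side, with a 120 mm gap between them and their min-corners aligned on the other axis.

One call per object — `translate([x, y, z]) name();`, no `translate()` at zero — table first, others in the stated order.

table();
translate([70, 706, 694]) picture_frame();
translate([820, 0, 0]) open_box();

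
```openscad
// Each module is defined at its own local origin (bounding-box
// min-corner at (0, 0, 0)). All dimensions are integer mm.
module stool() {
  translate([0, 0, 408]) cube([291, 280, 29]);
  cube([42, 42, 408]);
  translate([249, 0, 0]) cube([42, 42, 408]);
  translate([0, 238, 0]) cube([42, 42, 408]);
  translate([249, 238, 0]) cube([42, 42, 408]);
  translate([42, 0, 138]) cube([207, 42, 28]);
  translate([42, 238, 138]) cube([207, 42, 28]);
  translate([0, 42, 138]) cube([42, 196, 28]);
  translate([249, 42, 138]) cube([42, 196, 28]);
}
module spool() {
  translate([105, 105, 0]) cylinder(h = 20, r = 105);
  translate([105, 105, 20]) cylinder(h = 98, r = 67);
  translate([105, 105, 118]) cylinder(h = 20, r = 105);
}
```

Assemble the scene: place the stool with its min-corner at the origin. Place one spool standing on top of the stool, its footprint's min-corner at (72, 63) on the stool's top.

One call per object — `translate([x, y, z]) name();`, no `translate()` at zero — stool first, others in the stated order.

stool();
translate([72, 63, 437]) spool();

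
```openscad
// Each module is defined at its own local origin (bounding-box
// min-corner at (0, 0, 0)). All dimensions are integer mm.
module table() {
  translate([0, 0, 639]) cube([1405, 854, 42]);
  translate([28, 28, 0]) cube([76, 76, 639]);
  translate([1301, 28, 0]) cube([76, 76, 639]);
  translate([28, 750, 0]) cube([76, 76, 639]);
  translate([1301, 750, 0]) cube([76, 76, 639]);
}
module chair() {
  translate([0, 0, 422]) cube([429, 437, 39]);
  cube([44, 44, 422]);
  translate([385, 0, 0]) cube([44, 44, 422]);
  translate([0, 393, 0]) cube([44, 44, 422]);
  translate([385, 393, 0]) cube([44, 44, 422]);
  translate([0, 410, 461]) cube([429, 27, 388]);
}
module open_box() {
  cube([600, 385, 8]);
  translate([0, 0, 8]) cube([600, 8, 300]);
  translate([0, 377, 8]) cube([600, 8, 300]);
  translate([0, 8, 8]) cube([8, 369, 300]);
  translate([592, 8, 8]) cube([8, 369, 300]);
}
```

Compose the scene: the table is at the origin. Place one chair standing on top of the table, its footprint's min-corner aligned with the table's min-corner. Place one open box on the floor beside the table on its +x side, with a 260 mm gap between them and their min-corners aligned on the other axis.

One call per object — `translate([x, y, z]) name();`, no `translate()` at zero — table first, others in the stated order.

table();
translate([0, 0, 681]) chair();
translate([1665, 0, 0]) open_box();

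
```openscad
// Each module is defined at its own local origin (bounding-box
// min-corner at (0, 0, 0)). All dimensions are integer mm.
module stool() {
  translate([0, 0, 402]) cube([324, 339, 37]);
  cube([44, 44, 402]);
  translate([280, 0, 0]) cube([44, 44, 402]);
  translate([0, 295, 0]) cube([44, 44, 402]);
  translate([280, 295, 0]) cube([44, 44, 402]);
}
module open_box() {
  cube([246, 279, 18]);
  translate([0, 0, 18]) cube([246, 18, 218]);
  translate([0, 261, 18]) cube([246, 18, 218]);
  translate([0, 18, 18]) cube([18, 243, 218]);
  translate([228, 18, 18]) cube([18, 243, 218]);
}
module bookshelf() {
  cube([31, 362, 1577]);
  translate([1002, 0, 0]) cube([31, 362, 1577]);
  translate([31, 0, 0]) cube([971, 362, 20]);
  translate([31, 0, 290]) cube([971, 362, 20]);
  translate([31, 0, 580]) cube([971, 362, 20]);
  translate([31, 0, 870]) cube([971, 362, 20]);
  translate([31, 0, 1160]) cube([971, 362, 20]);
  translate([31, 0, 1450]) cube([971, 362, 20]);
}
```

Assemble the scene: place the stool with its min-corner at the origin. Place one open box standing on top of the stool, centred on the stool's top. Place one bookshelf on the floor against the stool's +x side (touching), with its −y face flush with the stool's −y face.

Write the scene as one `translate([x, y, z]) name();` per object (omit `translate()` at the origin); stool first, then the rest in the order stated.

stool();
translate([39, 30, 439]) open_box();
translate([324, 0, 0]) bookshelf();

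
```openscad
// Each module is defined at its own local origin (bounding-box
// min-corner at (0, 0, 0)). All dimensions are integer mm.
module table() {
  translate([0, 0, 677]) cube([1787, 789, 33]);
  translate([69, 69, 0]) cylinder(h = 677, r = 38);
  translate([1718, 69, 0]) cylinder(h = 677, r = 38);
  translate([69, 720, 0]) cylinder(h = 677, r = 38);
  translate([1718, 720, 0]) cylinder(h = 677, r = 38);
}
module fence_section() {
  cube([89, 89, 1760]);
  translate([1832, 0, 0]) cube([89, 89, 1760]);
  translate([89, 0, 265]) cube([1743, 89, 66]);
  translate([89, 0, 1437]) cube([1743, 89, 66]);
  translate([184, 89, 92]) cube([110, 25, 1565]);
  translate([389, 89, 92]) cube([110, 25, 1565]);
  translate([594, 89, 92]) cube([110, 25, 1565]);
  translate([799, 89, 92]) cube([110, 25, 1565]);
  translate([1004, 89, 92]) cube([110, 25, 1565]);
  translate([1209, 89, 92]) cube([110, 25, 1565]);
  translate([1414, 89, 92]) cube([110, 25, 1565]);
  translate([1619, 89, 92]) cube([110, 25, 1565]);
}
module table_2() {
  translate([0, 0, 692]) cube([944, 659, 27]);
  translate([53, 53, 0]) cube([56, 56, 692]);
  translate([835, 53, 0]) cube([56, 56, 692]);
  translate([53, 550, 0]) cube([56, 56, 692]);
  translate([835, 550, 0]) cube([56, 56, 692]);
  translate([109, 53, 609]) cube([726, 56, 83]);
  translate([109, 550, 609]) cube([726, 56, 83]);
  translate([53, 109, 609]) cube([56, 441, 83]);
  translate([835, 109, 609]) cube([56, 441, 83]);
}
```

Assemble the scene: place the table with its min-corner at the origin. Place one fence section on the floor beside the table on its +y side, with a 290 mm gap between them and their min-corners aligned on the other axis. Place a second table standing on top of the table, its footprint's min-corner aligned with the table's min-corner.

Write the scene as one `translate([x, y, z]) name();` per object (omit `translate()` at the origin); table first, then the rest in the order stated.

table();
translate([0, 1079, 0]) fence_section();
translate([0, 0, 710]) table_2();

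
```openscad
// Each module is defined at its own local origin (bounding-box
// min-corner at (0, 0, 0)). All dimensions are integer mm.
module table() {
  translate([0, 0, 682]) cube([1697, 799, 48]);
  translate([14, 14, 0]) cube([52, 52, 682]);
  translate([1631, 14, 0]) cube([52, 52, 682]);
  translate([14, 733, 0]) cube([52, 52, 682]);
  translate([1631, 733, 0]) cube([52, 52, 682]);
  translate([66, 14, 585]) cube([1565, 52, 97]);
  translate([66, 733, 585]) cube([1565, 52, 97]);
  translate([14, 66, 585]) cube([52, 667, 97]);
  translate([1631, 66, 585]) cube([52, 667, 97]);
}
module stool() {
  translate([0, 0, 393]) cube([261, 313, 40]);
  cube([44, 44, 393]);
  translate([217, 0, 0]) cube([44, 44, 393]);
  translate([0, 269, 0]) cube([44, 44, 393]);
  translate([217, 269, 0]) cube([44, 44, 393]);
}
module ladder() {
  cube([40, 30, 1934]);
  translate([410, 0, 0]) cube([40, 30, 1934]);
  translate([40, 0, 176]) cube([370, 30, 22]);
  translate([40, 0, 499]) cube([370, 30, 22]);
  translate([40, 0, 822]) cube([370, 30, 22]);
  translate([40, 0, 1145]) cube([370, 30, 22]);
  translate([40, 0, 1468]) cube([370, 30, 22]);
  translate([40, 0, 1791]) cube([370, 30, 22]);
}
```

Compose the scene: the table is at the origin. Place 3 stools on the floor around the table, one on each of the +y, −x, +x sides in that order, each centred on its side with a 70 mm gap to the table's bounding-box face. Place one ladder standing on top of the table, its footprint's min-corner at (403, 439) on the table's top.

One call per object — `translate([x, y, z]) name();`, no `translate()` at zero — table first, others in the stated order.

table();
translate([718, 869, 0]) stool();
translate([-331, 243, 0]) stool();
translate([1767, 243, 0]) stool();
translate([403, 439, 730]) ladder();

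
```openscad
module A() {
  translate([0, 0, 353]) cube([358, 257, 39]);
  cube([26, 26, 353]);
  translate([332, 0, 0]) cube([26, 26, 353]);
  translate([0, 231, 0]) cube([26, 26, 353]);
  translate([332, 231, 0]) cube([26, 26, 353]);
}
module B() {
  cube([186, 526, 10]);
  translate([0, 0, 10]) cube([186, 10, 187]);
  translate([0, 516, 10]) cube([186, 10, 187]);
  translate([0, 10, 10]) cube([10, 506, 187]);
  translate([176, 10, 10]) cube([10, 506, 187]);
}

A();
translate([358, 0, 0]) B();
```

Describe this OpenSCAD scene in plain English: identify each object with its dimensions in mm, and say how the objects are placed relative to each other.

A is a simple wooden stool: a rectangular seat 358 mm (x) by 257 mm (y), 39 mm thick, top face at z = 392 mm, on four square legs, each 26×26 mm in cross-section. The legs rest on z = 0, each flush with a corner of the seat.

B is an open-topped rectangular box: outside dimensions 186×526×197 mm, with a uniform wall and base thickness of 10 mm. The base is a full 186×526 slab on the floor; four walls sit on top of the base. The front and back walls (the −y and +y sides) span the full width; the two side walls fit between them.

The open box is against the stool's +x side, with their −y faces flush.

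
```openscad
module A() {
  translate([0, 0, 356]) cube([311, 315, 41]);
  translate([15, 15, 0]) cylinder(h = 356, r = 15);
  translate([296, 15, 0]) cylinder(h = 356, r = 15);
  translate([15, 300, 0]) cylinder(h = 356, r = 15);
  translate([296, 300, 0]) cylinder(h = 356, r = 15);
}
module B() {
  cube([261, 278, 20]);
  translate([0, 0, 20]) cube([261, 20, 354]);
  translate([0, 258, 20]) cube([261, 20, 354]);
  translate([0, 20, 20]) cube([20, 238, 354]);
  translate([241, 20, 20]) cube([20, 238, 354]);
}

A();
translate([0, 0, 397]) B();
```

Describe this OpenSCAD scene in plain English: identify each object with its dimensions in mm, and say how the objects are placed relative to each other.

A is a simple wooden stool: a rectangular seat 311 mm (x) by 315 mm (y), 41 mm thick, top face at z = 397 mm, on four round legs, each 30 mm in diameter. The legs rest on z = 0, each leg's axis is inset half a diameter from the nearest pair of seat edges (so the leg's bounding box is flush with the corner).

B is an open-topped rectangular box: outside dimensions 261×278×374 mm, with a uniform wall and base thickness of 20 mm. The base is a full 261×278 slab on the floor; four walls sit on top of the base. The front and back walls (the −y and +y sides) span the full width; the two side walls fit between them.

The open box is on top of the stool.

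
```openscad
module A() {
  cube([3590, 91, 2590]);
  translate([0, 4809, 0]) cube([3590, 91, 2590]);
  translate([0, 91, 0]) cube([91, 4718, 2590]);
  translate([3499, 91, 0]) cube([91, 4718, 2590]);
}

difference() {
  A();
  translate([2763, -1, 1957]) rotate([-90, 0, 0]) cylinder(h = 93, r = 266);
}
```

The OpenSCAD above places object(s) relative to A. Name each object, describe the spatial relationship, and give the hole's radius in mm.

The subtracted cylinder has r = 266 mm.

A is a house frame. The house frame has a circular hole through its front wall. The hole's radius is 266 mm.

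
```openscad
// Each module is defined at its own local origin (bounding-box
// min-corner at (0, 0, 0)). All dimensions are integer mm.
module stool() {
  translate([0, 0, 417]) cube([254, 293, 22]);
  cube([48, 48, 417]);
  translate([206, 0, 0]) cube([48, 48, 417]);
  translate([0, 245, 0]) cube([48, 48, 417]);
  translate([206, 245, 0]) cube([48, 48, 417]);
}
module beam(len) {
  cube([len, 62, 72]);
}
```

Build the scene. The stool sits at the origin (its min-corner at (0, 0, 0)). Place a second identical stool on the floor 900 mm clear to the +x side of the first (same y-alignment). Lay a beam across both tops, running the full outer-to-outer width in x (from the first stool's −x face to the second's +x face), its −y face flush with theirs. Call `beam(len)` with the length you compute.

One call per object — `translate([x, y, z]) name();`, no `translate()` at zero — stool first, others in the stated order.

stool();
translate([1154, 0, 0]) stool();
translate([0, 0, 439]) beam(1408);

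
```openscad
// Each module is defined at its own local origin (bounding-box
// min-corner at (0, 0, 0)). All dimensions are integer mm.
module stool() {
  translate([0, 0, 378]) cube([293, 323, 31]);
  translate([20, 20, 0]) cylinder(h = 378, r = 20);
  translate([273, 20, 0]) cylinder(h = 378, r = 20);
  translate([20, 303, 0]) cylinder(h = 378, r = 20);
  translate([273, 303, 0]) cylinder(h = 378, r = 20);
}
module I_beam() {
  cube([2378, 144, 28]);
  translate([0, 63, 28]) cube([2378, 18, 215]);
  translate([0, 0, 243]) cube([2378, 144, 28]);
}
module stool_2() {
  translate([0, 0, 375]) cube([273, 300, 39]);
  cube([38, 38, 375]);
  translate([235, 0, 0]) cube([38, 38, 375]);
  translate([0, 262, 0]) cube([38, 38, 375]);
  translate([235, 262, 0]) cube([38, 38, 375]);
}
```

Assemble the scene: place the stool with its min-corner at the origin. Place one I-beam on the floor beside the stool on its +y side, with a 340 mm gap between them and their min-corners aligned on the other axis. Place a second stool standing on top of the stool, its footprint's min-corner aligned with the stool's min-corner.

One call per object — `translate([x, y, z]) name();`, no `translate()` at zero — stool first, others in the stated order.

stool();
translate([0, 663, 0]) I_beam();
translate([0, 0, 409]) stool_2();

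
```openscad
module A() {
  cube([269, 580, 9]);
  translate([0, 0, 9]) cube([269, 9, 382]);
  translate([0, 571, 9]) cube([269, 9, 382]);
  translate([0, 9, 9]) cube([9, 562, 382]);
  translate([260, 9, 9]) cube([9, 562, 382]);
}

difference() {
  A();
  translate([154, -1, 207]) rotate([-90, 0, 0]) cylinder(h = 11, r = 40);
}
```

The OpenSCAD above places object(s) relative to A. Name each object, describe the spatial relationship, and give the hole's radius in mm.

The subtracted cylinder has r = 40 mm.

A is an open box. The open box has a circular hole through its front wall. The hole's radius is 40 mm.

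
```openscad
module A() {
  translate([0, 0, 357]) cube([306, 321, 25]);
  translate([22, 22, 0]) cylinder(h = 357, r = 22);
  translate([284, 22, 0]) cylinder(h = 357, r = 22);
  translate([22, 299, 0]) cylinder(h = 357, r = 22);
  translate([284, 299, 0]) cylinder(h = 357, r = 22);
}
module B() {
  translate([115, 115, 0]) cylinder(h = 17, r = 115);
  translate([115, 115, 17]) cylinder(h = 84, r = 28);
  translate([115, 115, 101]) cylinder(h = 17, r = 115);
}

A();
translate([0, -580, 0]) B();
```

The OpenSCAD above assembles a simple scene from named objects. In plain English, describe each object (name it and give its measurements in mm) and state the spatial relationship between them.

A is a simple wooden stool: a rectangular seat 306 mm (x) by 321 mm (y), 25 mm thick, top face at z = 382 mm, on four round legs, each 44 mm in diameter. The legs rest on z = 0, each leg's axis is inset half a diameter from the nearest pair of seat edges (so the leg's bounding box is flush with the corner).

B is a spool: two coaxial disc flanges of radius 115 mm and thickness 17 mm, joined by a core cylinder of radius 28 mm and height 84 mm. The lower flange rests on z = 0 and the three cylinders share a vertical axis.

The spool is on the floor beside the stool on its −y side.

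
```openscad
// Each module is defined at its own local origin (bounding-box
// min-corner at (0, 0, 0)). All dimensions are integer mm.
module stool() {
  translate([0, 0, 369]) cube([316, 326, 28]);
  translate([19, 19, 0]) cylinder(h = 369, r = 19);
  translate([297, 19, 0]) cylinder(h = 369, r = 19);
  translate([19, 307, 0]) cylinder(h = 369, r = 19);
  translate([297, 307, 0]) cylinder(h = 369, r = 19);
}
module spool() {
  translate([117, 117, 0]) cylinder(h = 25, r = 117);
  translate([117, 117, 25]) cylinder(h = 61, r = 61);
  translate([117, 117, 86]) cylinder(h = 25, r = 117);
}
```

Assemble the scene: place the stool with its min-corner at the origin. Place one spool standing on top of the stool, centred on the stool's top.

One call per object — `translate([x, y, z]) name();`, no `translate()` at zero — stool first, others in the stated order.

stool();
translate([41, 46, 397]) spool();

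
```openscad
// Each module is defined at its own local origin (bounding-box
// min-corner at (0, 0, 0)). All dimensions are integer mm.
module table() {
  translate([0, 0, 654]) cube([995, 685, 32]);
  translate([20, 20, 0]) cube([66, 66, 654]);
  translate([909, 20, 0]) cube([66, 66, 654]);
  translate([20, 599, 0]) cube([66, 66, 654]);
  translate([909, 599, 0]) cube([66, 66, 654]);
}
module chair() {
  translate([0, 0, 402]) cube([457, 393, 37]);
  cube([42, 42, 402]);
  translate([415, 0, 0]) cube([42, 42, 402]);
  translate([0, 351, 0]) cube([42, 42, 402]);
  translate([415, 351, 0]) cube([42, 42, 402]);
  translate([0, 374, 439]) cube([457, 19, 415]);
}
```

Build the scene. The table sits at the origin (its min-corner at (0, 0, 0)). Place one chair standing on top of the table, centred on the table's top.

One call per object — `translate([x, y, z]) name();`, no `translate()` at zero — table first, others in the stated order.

table();
translate([269, 146, 686]) chair();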